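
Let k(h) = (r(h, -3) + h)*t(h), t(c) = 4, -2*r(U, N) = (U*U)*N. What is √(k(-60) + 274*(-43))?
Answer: √9578 ≈ 97.867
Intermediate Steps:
r(U, N) = -N*U²/2 (r(U, N) = -U*U*N/2 = -U²*N/2 = -N*U²/2)
k(h) = 4*h + 6*h² (k(h) = (-½*(-3)*h² + h)*4 = (3*h²/2 + h)*4 = (h + 3*h²/2)*4 = 4*h + 6*h²)
√(k(-60) + 274*(-43)) = √(2*(-60)*(2 + 3*(-60)) + 274*(-43)) = √(2*(-60)*(2 - 180) - 11782) = √(2*(-60)*(-178) - 11782) = √(21360 - 11782) = √9578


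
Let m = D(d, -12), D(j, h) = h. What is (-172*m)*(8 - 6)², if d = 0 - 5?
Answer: 8256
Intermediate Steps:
d = -5
m = -12
(-172*m)*(8 - 6)² = (-172*(-12))*(8 - 6)² = 2064*2² = 2064*4 = 8256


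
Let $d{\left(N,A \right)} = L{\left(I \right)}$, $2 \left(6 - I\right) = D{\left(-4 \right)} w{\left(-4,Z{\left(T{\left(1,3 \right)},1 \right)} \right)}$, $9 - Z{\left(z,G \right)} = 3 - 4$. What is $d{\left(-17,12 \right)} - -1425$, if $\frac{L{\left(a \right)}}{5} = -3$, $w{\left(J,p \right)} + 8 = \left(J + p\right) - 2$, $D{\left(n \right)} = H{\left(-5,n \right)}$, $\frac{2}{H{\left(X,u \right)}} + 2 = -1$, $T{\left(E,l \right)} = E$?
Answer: $1410$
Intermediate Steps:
$H{\left(X,u \right)} = - \frac{2}{3}$ ($H{\left(X,u \right)} = \frac{2}{-2 - 1} = \frac{2}{-3} = 2 \left(- \frac{1}{3}\right) = - \frac{2}{3}$)
$Z{\left(z,G \right)} = 10$ ($Z{\left(z,G \right)} = 9 - \left(3 - 4\right) = 9 - -1 = 9 + 1 = 10$)
$D{\left(n \right)} = - \frac{2}{3}$
$w{\left(J,p \right)} = -10 + J + p$ ($w{\left(J,p \right)} = -8 - \left(2 - J - p\right) = -8 + \left(-2 + J + p\right) = -10 + J + p$)
$I = \frac{14}{3}$ ($I = 6 - \frac{\left(- \frac{2}{3}\right) \left(-10 - 4 + 10\right)}{2} = 6 - \frac{\left(- \frac{2}{3}\right) \left(-4\right)}{2} = 6 - \frac{4}{3} = \frac{14}{3} \approx 4.6667$)
$L{\left(a \right)} = -15$ ($L{\left(a \right)} = 5 \left(-3\right) = -15$)
$d{\left(N,A \right)} = -15$
$d{\left(-17,12 \right)} - -1425 = -15 - -1425 = -15 + 1425 = 1410$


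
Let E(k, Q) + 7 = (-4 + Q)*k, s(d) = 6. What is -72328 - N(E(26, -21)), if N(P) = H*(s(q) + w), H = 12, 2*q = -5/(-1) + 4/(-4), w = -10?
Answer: -72280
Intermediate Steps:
q = 2 (q = (-5/(-1) + 4/(-4))/2 = (-5*(-1) + 4*(-¼))/2 = (5 - 1)/2 = (½)*4 = 2)
E(k, Q) = -7 + k*(-4 + Q) (E(k, Q) = -7 + (-4 + Q)*k = -7 + k*(-4 + Q))
N(P) = -48 (N(P) = 12*(6 - 10) = 12*(-4) = -48)
-72328 - N(E(26, -21)) = -72328 - 1*(-48) = -72328 + 48 = -72280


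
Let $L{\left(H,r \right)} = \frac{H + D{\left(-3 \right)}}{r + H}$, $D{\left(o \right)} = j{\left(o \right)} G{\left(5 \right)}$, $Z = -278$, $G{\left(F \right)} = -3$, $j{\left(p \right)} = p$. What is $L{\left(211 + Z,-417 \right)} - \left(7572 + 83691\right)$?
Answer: $- \frac{22085617}{242} \approx -91263.0$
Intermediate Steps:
$D{\left(o \right)} = - 3 o$ ($D{\left(o \right)} = o \left(-3\right) = - 3 o$)
$L{\left(H,r \right)} = \frac{9 + H}{H + r}$ ($L{\left(H,r \right)} = \frac{H - -9}{r + H} = \frac{H + 9}{H + r} = \frac{9 + H}{H + r}$)
$L{\left(211 + Z,-417 \right)} - \left(7572 + 83691\right) = \frac{9 + \left(211 - 278\right)}{\left(211 - 278\right) - 417} - \left(7572 + 83691\right) = \frac{9 - 67}{-67 - 417} - 91263 = \frac{1}{-484} \left(-58\right) - 91263 = \left(- \frac{1}{484}\right) \left(-58\right) - 91263 = \frac{29}{242} - 91263 = - \frac{22085617}{242}$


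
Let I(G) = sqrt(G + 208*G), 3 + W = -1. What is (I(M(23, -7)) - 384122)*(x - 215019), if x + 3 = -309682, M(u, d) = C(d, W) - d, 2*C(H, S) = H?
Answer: 201550349888 - 262352*sqrt(2926) ≈ 2.0154e+11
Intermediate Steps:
W = -4 (W = -3 - 1 = -4)
C(H, S) = H/2
M(u, d) = -d/2 (M(u, d) = d/2 - d = -d/2)
I(G) = sqrt(209)*sqrt(G) (I(G) = sqrt(209*G) = sqrt(209)*sqrt(G))
x = -309685 (x = -3 - 309682 = -309685)
(I(M(23, -7)) - 384122)*(x - 215019) = (sqrt(209)*sqrt(-1/2*(-7)) - 384122)*(-309685 - 215019) = (sqrt(209)*sqrt(7/2) - 384122)*(-524704) = (sqrt(209)*(sqrt(14)/2) - 384122)*(-524704) = (sqrt(2926)/2 - 384122)*(-524704) = (-384122 + sqrt(2926)/2)*(-524704) = 201550349888 - 262352*sqrt(2926)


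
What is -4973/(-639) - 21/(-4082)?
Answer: 20313205/2608398 ≈ 7.7876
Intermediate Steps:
-4973/(-639) - 21/(-4082) = -4973*(-1/639) - 21*(-1/4082) = 4973/639 + 21/4082 = 20313205/2608398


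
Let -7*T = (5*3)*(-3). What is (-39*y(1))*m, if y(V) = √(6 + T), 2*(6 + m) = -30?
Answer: 117*√609 ≈ 2887.3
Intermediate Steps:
m = -21 (m = -6 + (½)*(-30) = -6 - 15 = -21)
T = 45/7 (T = -5*3*(-3)/7 = -15*(-3)/7 = -⅐*(-45) = 45/7 ≈ 6.4286)
y(V) = √609/7 (y(V) = √(6 + 45/7) = √(87/7) = √609/7)
(-39*y(1))*m = -39*√609/7*(-21) = 117*√609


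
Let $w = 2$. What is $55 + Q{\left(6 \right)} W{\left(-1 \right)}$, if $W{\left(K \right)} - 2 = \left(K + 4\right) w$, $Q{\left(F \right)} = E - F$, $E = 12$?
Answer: $103$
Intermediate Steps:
$Q{\left(F \right)} = 12 - F$
$W{\left(K \right)} = 10 + 2 K$ ($W{\left(K \right)} = 2 + \left(K + 4\right) 2 = 2 + \left(4 + K\right) 2 = 2 + \left(8 + 2 K\right) = 10 + 2 K$)
$55 + Q{\left(6 \right)} W{\left(-1 \right)} = 55 + \left(12 - 6\right) \left(10 + 2 \left(-1\right)\right) = 55 + \left(12 - 6\right) \left(10 - 2\right) = 55 + 6 \cdot 8 = 55 + 48 = 103$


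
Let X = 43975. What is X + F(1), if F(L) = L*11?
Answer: 43986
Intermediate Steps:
F(L) = 11*L
X + F(1) = 43975 + 11*1 = 43975 + 11 = 43986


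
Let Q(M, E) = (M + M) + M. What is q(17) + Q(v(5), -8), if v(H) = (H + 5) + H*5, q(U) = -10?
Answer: 95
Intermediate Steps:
v(H) = 5 + 6*H (v(H) = (5 + H) + 5*H = 5 + 6*H)
Q(M, E) = 3*M (Q(M, E) = 2*M + M = 3*M)
q(17) + Q(v(5), -8) = -10 + 3*(5 + 6*5) = -10 + 3*(5 + 30) = -10 + 3*35 = -10 + 105 = 95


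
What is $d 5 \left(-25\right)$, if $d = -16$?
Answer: $2000$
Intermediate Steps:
$d 5 \left(-25\right) = \left(-16\right) 5 \left(-25\right) = \left(-80\right) \left(-25\right) = 2000$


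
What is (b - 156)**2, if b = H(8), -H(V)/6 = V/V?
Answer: 26244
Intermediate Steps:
H(V) = -6 (H(V) = -6*V/V = -6*1 = -6)
b = -6
(b - 156)**2 = (-6 - 156)**2 = (-162)**2 = 26244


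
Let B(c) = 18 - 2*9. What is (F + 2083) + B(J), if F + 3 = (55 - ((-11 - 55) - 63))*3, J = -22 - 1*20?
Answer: 2632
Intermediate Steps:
J = -42 (J = -22 - 20 = -42)
F = 549 (F = -3 + (55 - ((-11 - 55) - 63))*3 = -3 + (55 - (-66 - 63))*3 = -3 + (55 - 1*(-129))*3 = -3 + (55 + 129)*3 = -3 + 184*3 = -3 + 552 = 549)
B(c) = 0 (B(c) = 18 - 1*18 = 18 - 18 = 0)
(F + 2083) + B(J) = (549 + 2083) + 0 = 2632 + 0 = 2632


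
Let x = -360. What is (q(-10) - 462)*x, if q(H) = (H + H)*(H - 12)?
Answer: 7920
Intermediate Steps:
q(H) = 2*H*(-12 + H) (q(H) = (2*H)*(-12 + H) = 2*H*(-12 + H))
(q(-10) - 462)*x = (2*(-10)*(-12 - 10) - 462)*(-360) = (2*(-10)*(-22) - 462)*(-360) = (440 - 462)*(-360) = -22*(-360) = 7920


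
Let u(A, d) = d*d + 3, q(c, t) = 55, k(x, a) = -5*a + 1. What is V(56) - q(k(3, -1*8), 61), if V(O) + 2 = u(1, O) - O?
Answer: 3026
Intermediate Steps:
k(x, a) = 1 - 5*a
u(A, d) = 3 + d² (u(A, d) = d² + 3 = 3 + d²)
V(O) = 1 + O² - O (V(O) = -2 + ((3 + O²) - O) = -2 + (3 + O² - O) = 1 + O² - O)
V(56) - q(k(3, -1*8), 61) = (1 + 56² - 1*56) - 1*55 = (1 + 3136 - 56) - 55 = 3081 - 55 = 3026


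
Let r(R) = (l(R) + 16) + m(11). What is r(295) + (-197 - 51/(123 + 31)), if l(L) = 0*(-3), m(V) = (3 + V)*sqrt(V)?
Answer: -27925/154 + 14*sqrt(11) ≈ -134.90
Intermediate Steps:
m(V) = sqrt(V)*(3 + V)
l(L) = 0
r(R) = 16 + 14*sqrt(11) (r(R) = (0 + 16) + sqrt(11)*(3 + 11) = 16 + sqrt(11)*14 = 16 + 14*sqrt(11))
r(295) + (-197 - 51/(123 + 31)) = (16 + 14*sqrt(11)) + (-197 - 51/(123 + 31)) = (16 + 14*sqrt(11)) + (-197 - 51/154) = (16 + 14*sqrt(11)) - 30389/154 = -27925/154 + 14*sqrt(11)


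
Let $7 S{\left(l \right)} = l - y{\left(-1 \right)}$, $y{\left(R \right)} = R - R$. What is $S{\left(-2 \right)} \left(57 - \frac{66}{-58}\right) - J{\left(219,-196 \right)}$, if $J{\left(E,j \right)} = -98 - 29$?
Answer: $\frac{22409}{203} \approx 110.39$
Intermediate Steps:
$y{\left(R \right)} = 0$
$S{\left(l \right)} = \frac{l}{7}$ ($S{\left(l \right)} = \frac{l - 0}{7} = \frac{l + 0}{7} = \frac{l}{7}$)
$J{\left(E,j \right)} = -127$
$S{\left(-2 \right)} \left(57 - \frac{66}{-58}\right) - J{\left(219,-196 \right)} = \frac{1}{7} \left(-2\right) \left(57 - \frac{66}{-58}\right) - -127 = - \frac{2 \left(57 - - \frac{33}{29}\right)}{7} + 127 = - \frac{2 \left(57 + \frac{33}{29}\right)}{7} + 127 = \left(- \frac{2}{7}\right) \frac{1686}{29} + 127 = - \frac{3372}{203} + 127 = \frac{22409}{203}$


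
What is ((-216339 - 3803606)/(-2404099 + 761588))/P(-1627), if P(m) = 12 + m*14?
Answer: -4019945/37393405426 ≈ -0.00010750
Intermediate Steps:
P(m) = 12 + 14*m
((-216339 - 3803606)/(-2404099 + 761588))/P(-1627) = ((-216339 - 3803606)/(-2404099 + 761588))/(12 + 14*(-1627)) = (-4019945/(-1642511))/(12 - 22778) = -4019945*(-1/1642511)/(-22766) = (4019945/1642511)*(-1/22766) = -4019945/37393405426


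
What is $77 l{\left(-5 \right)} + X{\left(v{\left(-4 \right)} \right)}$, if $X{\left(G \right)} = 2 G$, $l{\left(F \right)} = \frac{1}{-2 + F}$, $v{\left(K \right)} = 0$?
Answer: $-11$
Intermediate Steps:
$77 l{\left(-5 \right)} + X{\left(v{\left(-4 \right)} \right)} = \frac{77}{-2 - 5} + 2 \cdot 0 = \frac{77}{-7} + 0 = 77 \left(- \frac{1}{7}\right) + 0 = -11 + 0 = -11$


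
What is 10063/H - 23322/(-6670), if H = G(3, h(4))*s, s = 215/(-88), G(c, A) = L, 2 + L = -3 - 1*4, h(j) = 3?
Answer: 5175397/11223 ≈ 461.14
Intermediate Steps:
L = -9 (L = -2 + (-3 - 1*4) = -2 + (-3 - 4) = -2 - 7 = -9)
G(c, A) = -9
s = -215/88 (s = 215*(-1/88) = -215/88 ≈ -2.4432)
H = 1935/88 (H = -9*(-215/88) = 1935/88 ≈ 21.989)
10063/H - 23322/(-6670) = 10063/(1935/88) - 23322/(-6670) = 10063*(88/1935) - 23322*(-1/6670) = 885544/1935 + 507/145 = 5175397/11223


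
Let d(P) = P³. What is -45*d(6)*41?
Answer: -398520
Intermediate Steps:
-45*d(6)*41 = -45*6³*41 = -45*216*41 = -9720*41 = -398520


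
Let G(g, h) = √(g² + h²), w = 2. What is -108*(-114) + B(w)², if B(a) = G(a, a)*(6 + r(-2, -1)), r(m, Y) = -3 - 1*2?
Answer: 12320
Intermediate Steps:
r(m, Y) = -5 (r(m, Y) = -3 - 2 = -5)
B(a) = √2*√(a²) (B(a) = √(a² + a²)*(6 - 5) = √(2*a²)*1 = (√2*√(a²))*1 = √2*√(a²))
-108*(-114) + B(w)² = -108*(-114) + (√2*√(2²))² = 12312 + (√2*√4)² = 12312 + (√2*2)² = 12312 + (2*√2)² = 12312 + 8 = 12320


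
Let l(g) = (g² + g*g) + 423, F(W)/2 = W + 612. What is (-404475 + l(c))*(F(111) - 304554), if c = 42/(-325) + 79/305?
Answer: 3702692643397548072/30233125 ≈ 1.2247e+11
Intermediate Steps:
c = 2573/19825 (c = 42*(-1/325) + 79*(1/305) = -42/325 + 79/305 = 2573/19825 ≈ 0.12979)
F(W) = 1224 + 2*W (F(W) = 2*(W + 612) = 2*(612 + W) = 1224 + 2*W)
l(g) = 423 + 2*g² (l(g) = (g² + g²) + 423 = 2*g² + 423 = 423 + 2*g²)
(-404475 + l(c))*(F(111) - 304554) = (-404475 + (423 + 2*(2573/19825)²))*((1224 + 2*111) - 304554) = (-404475 + (423 + 2*(6620329/393030625)))*((1224 + 222) - 304554) = (-404475 + (423 + 13240658/393030625))*(1446 - 304554) = (-404475 + 166265195033/393030625)*(-303108) = -158804796851842/393030625*(-303108) = 3702692643397548072/30233125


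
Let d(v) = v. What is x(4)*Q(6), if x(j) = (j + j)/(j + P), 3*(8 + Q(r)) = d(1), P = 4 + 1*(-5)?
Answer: -184/9 ≈ -20.444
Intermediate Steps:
P = -1 (P = 4 - 5 = -1)
Q(r) = -23/3 (Q(r) = -8 + (1/3)*1 = -8 + 1/3 = -23/3)
x(j) = 2*j/(-1 + j) (x(j) = (j + j)/(j - 1) = (2*j)/(-1 + j) = 2*j/(-1 + j))
x(4)*Q(6) = (2*4/(-1 + 4))*(-23/3) = (2*4/3)*(-23/3) = (2*4*(1/3))*(-23/3) = (8/3)*(-23/3) = -184/9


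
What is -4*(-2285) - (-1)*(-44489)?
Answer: -35349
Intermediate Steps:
-4*(-2285) - (-1)*(-44489) = 9140 - 1*44489 = 9140 - 44489 = -35349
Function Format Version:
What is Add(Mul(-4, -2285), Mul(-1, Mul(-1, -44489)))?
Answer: -35349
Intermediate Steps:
Add(Mul(-4, -2285), Mul(-1, Mul(-1, -44489))) = Add(9140, Mul(-1, 44489)) = Add(9140, -44489) = -35349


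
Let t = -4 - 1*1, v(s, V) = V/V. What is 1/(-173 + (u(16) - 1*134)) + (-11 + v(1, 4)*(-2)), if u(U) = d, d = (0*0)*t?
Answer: -3992/307 ≈ -13.003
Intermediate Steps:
v(s, V) = 1
t = -5 (t = -4 - 1 = -5)
d = 0 (d = (0*0)*(-5) = 0*(-5) = 0)
u(U) = 0
1/(-173 + (u(16) - 1*134)) + (-11 + v(1, 4)*(-2)) = 1/(-173 + (0 - 1*134)) + (-11 + 1*(-2)) = 1/(-173 + (0 - 134)) + (-11 - 2) = 1/(-173 - 134) - 13 = 1/(-307) - 13 = -1/307 - 13 = -3992/307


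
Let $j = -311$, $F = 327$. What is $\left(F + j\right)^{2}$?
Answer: $256$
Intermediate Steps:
$\left(F + j\right)^{2} = \left(327 - 311\right)^{2} = 16^{2} = 256$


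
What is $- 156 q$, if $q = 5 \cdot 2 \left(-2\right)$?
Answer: $3120$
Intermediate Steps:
$q = -20$ ($q = 10 \left(-2\right) = -20$)
$- 156 q = \left(-156\right) \left(-20\right) = 3120$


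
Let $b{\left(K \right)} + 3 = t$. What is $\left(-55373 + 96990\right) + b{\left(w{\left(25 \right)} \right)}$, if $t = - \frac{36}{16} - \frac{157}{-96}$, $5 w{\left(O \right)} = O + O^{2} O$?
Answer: $\frac{3994885}{96} \approx 41613.0$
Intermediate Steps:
$w{\left(O \right)} = \frac{O}{5} + \frac{O^{3}}{5}$ ($w{\left(O \right)} = \frac{O + O^{2} O}{5} = \frac{O + O^{3}}{5} = \frac{O}{5} + \frac{O^{3}}{5}$)
$t = - \frac{59}{96}$ ($t = \left(-36\right) \frac{1}{16} - - \frac{157}{96} = - \frac{9}{4} + \frac{157}{96} = - \frac{59}{96} \approx -0.61458$)
$b{\left(K \right)} = - \frac{347}{96}$ ($b{\left(K \right)} = -3 - \frac{59}{96} = - \frac{347}{96}$)
$\left(-55373 + 96990\right) + b{\left(w{\left(25 \right)} \right)} = \left(-55373 + 96990\right) - \frac{347}{96} = 41617 - \frac{347}{96} = \frac{3994885}{96}$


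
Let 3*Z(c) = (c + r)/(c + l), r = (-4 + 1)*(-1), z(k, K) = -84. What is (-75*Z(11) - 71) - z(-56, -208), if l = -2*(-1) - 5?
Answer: -123/4 ≈ -30.750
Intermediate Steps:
r = 3 (r = -3*(-1) = 3)
l = -3 (l = 2 - 5 = -3)
Z(c) = (3 + c)/(3*(-3 + c)) (Z(c) = ((c + 3)/(c - 3))/3 = ((3 + c)/(-3 + c))/3 = (3 + c)/(3*(-3 + c)))
(-75*Z(11) - 71) - z(-56, -208) = (-25*(3 + 11)/(-3 + 11) - 71) - 1*(-84) = (-25*14/8 - 71) + 84 = (-75*7/12 - 71) + 84 = (-175/4 - 71) + 84 = -459/4 + 84 = -123/4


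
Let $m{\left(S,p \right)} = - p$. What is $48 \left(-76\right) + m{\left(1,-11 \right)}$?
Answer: $-3637$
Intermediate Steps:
$48 \left(-76\right) + m{\left(1,-11 \right)} = 48 \left(-76\right) - -11 = -3648 + 11 = -3637$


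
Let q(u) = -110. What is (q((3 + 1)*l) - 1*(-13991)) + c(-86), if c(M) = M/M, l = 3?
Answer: 13882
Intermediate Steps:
c(M) = 1
(q((3 + 1)*l) - 1*(-13991)) + c(-86) = (-110 - 1*(-13991)) + 1 = (-110 + 13991) + 1 = 13881 + 1 = 13882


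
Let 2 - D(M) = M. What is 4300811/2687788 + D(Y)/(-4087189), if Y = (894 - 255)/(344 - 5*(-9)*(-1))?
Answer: 5255890105872729/3284663766831668 ≈ 1.6001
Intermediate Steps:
Y = 639/299 (Y = 639/(344 + 45*(-1)) = 639/(344 - 45) = 639/299 ≈ 2.1371)
D(M) = 2 - M
4300811/2687788 + D(Y)/(-4087189) = 4300811/2687788 + (2 - 1*639/299)/(-4087189) = 4300811*(1/2687788) + (2 - 639/299)*(-1/4087189) = 4300811/2687788 - 41/299*(-1/4087189) = 4300811/2687788 + 41/1222069511 = 5255890105872729/3284663766831668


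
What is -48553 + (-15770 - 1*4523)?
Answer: -68846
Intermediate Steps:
-48553 + (-15770 - 1*4523) = -48553 + (-15770 - 4523) = -48553 - 20293 = -68846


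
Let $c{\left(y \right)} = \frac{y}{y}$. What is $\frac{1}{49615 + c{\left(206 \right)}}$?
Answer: $\frac{1}{49616} \approx 2.0155 \cdot 10^{-5}$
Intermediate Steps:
$c{\left(y \right)} = 1$
$\frac{1}{49615 + c{\left(206 \right)}} = \frac{1}{49615 + 1} = \frac{1}{49616}$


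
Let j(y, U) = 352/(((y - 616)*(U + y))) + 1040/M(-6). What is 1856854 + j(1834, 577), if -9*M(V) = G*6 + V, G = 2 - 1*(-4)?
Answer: 2725958762234/1468299 ≈ 1.8565e+6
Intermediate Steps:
G = 6 (G = 2 + 4 = 6)
M(V) = -4 - V/9 (M(V) = -(6*6 + V)/9 = -(36 + V)/9 = -4 - V/9)
j(y, U) = -312 + 352/((-616 + y)*(U + y)) (j(y, U) = 352/(((y - 616)*(U + y))) + 1040/(-4 - ⅑*(-6)) = 352/(((-616 + y)*(U + y))) + 1040/(-4 + ⅔) = 352*(1/((-616 + y)*(U + y))) + 1040/(-10/3) = 352/((-616 + y)*(U + y)) + 1040*(-3/10) = 352/((-616 + y)*(U + y)) - 312 = -312 + 352/((-616 + y)*(U + y)))
1856854 + j(1834, 577) = 1856854 + 8*(44 - 39*1834² + 24024*577 + 24024*1834 - 39*577*1834)/(1834² - 616*577 - 616*1834 + 577*1834) = 1856854 + 8*(44 - 39*3363556 + 13861848 + 44060016 - 41270502)/(3363556 - 355432 - 1129744 + 1058218) = 1856854 + 8*(44 - 131178684 + 13861848 + 44060016 - 41270502)/2936598 = 1856854 + 8*(1/2936598)*(-114527278) = 1856854 - 458109112/1468299 = 2725958762234/1468299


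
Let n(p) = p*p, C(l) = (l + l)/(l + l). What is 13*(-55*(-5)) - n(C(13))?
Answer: 3574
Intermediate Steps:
C(l) = 1 (C(l) = (2*l)/((2*l)) = (2*l)*(1/(2*l)) = 1)
n(p) = p²
13*(-55*(-5)) - n(C(13)) = 13*(-55*(-5)) - 1*1² = 13*275 - 1*1 = 3575 - 1 = 3574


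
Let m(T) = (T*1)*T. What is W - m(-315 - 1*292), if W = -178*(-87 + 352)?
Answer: -415619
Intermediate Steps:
m(T) = T² (m(T) = T*T = T²)
W = -47170 (W = -178*265 = -47170)
W - m(-315 - 1*292) = -47170 - (-315 - 1*292)² = -47170 - (-315 - 292)² = -47170 - 1*(-607)² = -47170 - 1*368449 = -47170 - 368449 = -415619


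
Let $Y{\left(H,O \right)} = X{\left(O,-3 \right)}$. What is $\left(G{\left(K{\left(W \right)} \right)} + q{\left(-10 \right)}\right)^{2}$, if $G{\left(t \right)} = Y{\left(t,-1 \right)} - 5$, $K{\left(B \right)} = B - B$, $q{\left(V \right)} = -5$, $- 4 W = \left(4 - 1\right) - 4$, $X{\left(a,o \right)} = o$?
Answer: $169$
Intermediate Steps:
$W = \frac{1}{4}$ ($W = - \frac{\left(4 - 1\right) - 4}{4} = - \frac{3 - 4}{4} = \left(- \frac{1}{4}\right) \left(-1\right) = \frac{1}{4} \approx 0.25$)
$Y{\left(H,O \right)} = -3$
$K{\left(B \right)} = 0$
$G{\left(t \right)} = -8$ ($G{\left(t \right)} = -3 - 5 = -8$)
$\left(G{\left(K{\left(W \right)} \right)} + q{\left(-10 \right)}\right)^{2} = \left(-8 - 5\right)^{2} = \left(-13\right)^{2} = 169$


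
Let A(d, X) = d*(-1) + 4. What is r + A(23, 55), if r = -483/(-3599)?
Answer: -67898/3599 ≈ -18.866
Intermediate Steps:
r = 483/3599 (r = -483*(-1/3599) = 483/3599 ≈ 0.13420)
A(d, X) = 4 - d (A(d, X) = -d + 4 = 4 - d)
r + A(23, 55) = 483/3599 + (4 - 1*23) = 483/3599 + (4 - 23) = 483/3599 - 19 = -67898/3599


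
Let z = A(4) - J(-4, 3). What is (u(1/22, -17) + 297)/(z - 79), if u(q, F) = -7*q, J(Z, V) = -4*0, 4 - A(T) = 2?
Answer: -6527/1694 ≈ -3.8530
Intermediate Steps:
A(T) = 2 (A(T) = 4 - 1*2 = 4 - 2 = 2)
J(Z, V) = 0
z = 2 (z = 2 - 1*0 = 2 + 0 = 2)
(u(1/22, -17) + 297)/(z - 79) = (-7/22 + 297)/(2 - 79) = (-7*1/22 + 297)/(-77) = (-7/22 + 297)*(-1/77) = (6527/22)*(-1/77) = -6527/1694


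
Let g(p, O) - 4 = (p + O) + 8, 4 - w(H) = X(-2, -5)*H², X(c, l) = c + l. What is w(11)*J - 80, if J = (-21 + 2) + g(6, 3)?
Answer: 1622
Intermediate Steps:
w(H) = 4 + 7*H² (w(H) = 4 - (-2 - 5)*H² = 4 - (-7)*H² = 4 + 7*H²)
g(p, O) = 12 + O + p (g(p, O) = 4 + ((p + O) + 8) = 4 + ((O + p) + 8) = 4 + (8 + O + p) = 12 + O + p)
J = 2 (J = (-21 + 2) + (12 + 3 + 6) = -19 + 21 = 2)
w(11)*J - 80 = (4 + 7*11²)*2 - 80 = (4 + 7*121)*2 - 80 = (4 + 847)*2 - 80 = 851*2 - 80 = 1702 - 80 = 1622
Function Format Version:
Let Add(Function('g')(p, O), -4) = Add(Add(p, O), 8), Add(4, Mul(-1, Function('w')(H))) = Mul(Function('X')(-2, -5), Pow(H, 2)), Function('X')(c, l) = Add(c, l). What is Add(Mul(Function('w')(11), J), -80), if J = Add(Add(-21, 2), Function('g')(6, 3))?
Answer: 1622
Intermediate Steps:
Function('w')(H) = Add(4, Mul(7, Pow(H, 2))) (Function('w')(H) = Add(4, Mul(-1, Mul(Add(-2, -5), Pow(H, 2)))) = Add(4, Mul(-1, Mul(-7, Pow(H, 2)))) = Add(4, Mul(7, Pow(H, 2))))
Function('g')(p, O) = Add(12, O, p) (Function('g')(p, O) = Add(4, Add(Add(p, O), 8)) = Add(4, Add(Add(O, p), 8)) = Add(4, Add(8, O, p)) = Add(12, O, p))
J = 2 (J = Add(Add(-21, 2), Add(12, 3, 6)) = Add(-19, 21) = 2)
Add(Mul(Function('w')(11), J), -80) = Add(Mul(Add(4, Mul(7, Pow(11, 2))), 2), -80) = Add(Mul(Add(4, Mul(7, 121)), 2), -80) = Add(Mul(Add(4, 847), 2), -80) = Add(Mul(851, 2), -80) = Add(1702, -80) = 1622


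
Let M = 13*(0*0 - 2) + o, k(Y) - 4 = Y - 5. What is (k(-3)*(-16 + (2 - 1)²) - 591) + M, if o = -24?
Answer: -581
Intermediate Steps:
k(Y) = -1 + Y (k(Y) = 4 + (Y - 5) = 4 + (-5 + Y) = -1 + Y)
M = -50 (M = 13*(0*0 - 2) - 24 = 13*(0 - 2) - 24 = 13*(-2) - 24 = -26 - 24 = -50)
(k(-3)*(-16 + (2 - 1)²) - 591) + M = ((-1 - 3)*(-16 + (2 - 1)²) - 591) - 50 = (-4*(-16 + 1²) - 591) - 50 = (-4*(-16 + 1) - 591) - 50 = (-4*(-15) - 591) - 50 = (60 - 591) - 50 = -531 - 50 = -581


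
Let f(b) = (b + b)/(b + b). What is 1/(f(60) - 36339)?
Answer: -1/36338 ≈ -2.7519e-5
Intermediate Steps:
f(b) = 1 (f(b) = (2*b)/((2*b)) = (2*b)*(1/(2*b)) = 1)
1/(f(60) - 36339) = 1/(1 - 36339) = 1/(-36338) = -1/36338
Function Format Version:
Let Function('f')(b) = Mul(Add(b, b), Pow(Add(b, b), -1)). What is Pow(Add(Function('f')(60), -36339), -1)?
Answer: Rational(-1, 36338) ≈ -2.7519e-5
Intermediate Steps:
Function('f')(b) = 1 (Function('f')(b) = Mul(Mul(2, b), Pow(Mul(2, b), -1)) = Mul(Mul(2, b), Mul(Rational(1, 2), Pow(b, -1))) = 1)
Pow(Add(Function('f')(60), -36339), -1) = Pow(Add(1, -36339), -1) = Pow(-36338, -1) = Rational(-1, 36338)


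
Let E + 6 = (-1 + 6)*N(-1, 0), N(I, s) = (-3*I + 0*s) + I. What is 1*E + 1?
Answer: 5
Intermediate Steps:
N(I, s) = -2*I (N(I, s) = (-3*I + 0) + I = -3*I + I = -2*I)
E = 4 (E = -6 + (-1 + 6)*(-2*(-1)) = -6 + 5*2 = -6 + 10 = 4)
1*E + 1 = 1*4 + 1 = 4 + 1 = 5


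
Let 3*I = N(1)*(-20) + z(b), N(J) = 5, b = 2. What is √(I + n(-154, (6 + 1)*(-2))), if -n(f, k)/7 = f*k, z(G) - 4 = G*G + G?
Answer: I*√15122 ≈ 122.97*I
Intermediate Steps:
z(G) = 4 + G + G² (z(G) = 4 + (G*G + G) = 4 + (G² + G) = 4 + (G + G²) = 4 + G + G²)
n(f, k) = -7*f*k
I = -30 (I = (5*(-20) + (4 + 2 + 2²))/3 = (-100 + (4 + 2 + 4))/3 = (-100 + 10)/3 = (⅓)*(-90) = -30)
√(I + n(-154, (6 + 1)*(-2))) = √(-30 - 7*(-154)*(6 + 1)*(-2)) = √(-30 - 7*(-154)*7*(-2)) = √(-30 - 7*(-154)*(-14)) = √(-30 - 15092) = √(-15122) = I*√15122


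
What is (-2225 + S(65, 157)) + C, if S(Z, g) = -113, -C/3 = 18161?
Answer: -56821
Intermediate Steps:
C = -54483 (C = -3*18161 = -54483)
(-2225 + S(65, 157)) + C = (-2225 - 113) - 54483 = -2338 - 54483 = -56821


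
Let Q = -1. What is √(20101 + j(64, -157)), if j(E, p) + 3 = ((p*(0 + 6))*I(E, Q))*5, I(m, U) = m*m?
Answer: I*√19272062 ≈ 4390.0*I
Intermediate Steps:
I(m, U) = m²
j(E, p) = -3 + 30*p*E² (j(E, p) = -3 + ((p*(0 + 6))*E²)*5 = -3 + ((p*6)*E²)*5 = -3 + ((6*p)*E²)*5 = -3 + (6*p*E²)*5 = -3 + 30*p*E²)
√(20101 + j(64, -157)) = √(20101 + (-3 + 30*(-157)*64²)) = √(20101 + (-3 + 30*(-157)*4096)) = √(20101 + (-3 - 19292160)) = √(20101 - 19292163) = √(-19272062) = I*√19272062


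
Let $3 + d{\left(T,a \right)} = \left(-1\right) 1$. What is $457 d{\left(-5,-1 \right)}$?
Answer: $-1828$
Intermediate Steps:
$d{\left(T,a \right)} = -4$ ($d{\left(T,a \right)} = -3 - 1 = -4$)
$457 d{\left(-5,-1 \right)} = 457 \left(-4\right) = -1828$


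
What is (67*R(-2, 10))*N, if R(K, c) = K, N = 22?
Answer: -2948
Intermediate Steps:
(67*R(-2, 10))*N = (67*(-2))*22 = -134*22 = -2948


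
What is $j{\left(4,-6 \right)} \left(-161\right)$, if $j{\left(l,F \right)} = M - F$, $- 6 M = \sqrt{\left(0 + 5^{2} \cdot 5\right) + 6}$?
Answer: $-966 + \frac{161 \sqrt{131}}{6} \approx -658.88$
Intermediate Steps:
$M = - \frac{\sqrt{131}}{6}$ ($M = - \frac{\sqrt{\left(0 + 5^{2} \cdot 5\right) + 6}}{6} = - \frac{\sqrt{\left(0 + 25 \cdot 5\right) + 6}}{6} = - \frac{\sqrt{\left(0 + 125\right) + 6}}{6} = - \frac{\sqrt{125 + 6}}{6} = - \frac{\sqrt{131}}{6} \approx -1.9076$)
$j{\left(l,F \right)} = - F - \frac{\sqrt{131}}{6}$ ($j{\left(l,F \right)} = - \frac{\sqrt{131}}{6} - F = - F - \frac{\sqrt{131}}{6}$)
$j{\left(4,-6 \right)} \left(-161\right) = \left(\left(-1\right) \left(-6\right) - \frac{\sqrt{131}}{6}\right) \left(-161\right) = \left(6 - \frac{\sqrt{131}}{6}\right) \left(-161\right) = -966 + \frac{161 \sqrt{131}}{6}$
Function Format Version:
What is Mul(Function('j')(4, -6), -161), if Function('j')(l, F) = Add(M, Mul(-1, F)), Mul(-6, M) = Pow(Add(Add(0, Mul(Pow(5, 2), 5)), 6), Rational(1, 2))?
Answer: Add(-966, Mul(Rational(161, 6), Pow(131, Rational(1, 2)))) ≈ -658.88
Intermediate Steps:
M = Mul(Rational(-1, 6), Pow(131, Rational(1, 2))) (M = Mul(Rational(-1, 6), Pow(Add(Add(0, Mul(Pow(5, 2), 5)), 6), Rational(1, 2))) = Mul(Rational(-1, 6), Pow(Add(Add(0, Mul(25, 5)), 6), Rational(1, 2))) = Mul(Rational(-1, 6), Pow(Add(Add(0, 125), 6), Rational(1, 2))) = Mul(Rational(-1, 6), Pow(Add(125, 6), Rational(1, 2))) = Mul(Rational(-1, 6), Pow(131, Rational(1, 2))) ≈ -1.9076)
Function('j')(l, F) = Add(Mul(-1, F), Mul(Rational(-1, 6), Pow(131, Rational(1, 2)))) (Function('j')(l, F) = Add(Mul(Rational(-1, 6), Pow(131, Rational(1, 2))), Mul(-1, F)) = Add(Mul(-1, F), Mul(Rational(-1, 6), Pow(131, Rational(1, 2)))))
Mul(Function('j')(4, -6), -161) = Mul(Add(Mul(-1, -6), Mul(Rational(-1, 6), Pow(131, Rational(1, 2)))), -161) = Mul(Add(6, Mul(Rational(-1, 6), Pow(131, Rational(1, 2)))), -161) = Add(-966, Mul(Rational(161, 6), Pow(131, Rational(1, 2))))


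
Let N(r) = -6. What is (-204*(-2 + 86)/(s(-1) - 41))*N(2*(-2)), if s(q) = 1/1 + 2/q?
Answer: -2448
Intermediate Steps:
s(q) = 1 + 2/q (s(q) = 1*1 + 2/q = 1 + 2/q)
(-204*(-2 + 86)/(s(-1) - 41))*N(2*(-2)) = -204*(-2 + 86)/((2 - 1)/(-1) - 41)*(-6) = -17136/(-1*1 - 41)*(-6) = -17136/(-1 - 41)*(-6) = -17136/(-42)*(-6) = -17136*(-1)/42*(-6) = -204*(-2)*(-6) = 408*(-6) = -2448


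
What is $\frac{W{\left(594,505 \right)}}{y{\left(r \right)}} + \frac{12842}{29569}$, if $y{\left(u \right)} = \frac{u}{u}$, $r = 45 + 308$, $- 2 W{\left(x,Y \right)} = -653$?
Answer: $\frac{19334241}{59138} \approx 326.93$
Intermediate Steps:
$W{\left(x,Y \right)} = \frac{653}{2}$ ($W{\left(x,Y \right)} = \left(- \frac{1}{2}\right) \left(-653\right) = \frac{653}{2}$)
$r = 353$
$y{\left(u \right)} = 1$
$\frac{W{\left(594,505 \right)}}{y{\left(r \right)}} + \frac{12842}{29569} = \frac{653}{2 \cdot 1} + \frac{12842}{29569} = \frac{653}{2} \cdot 1 + 12842 \cdot \frac{1}{29569} = \frac{653}{2} + \frac{12842}{29569} = \frac{19334241}{59138}$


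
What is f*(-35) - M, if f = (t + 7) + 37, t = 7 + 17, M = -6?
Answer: -2374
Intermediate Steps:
t = 24
f = 68 (f = (24 + 7) + 37 = 31 + 37 = 68)
f*(-35) - M = 68*(-35) - 1*(-6) = -2380 + 6 = -2374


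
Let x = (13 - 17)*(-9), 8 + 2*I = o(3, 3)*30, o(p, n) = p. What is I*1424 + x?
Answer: 58420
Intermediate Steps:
I = 41 (I = -4 + (3*30)/2 = -4 + (½)*90 = -4 + 45 = 41)
x = 36 (x = -4*(-9) = 36)
I*1424 + x = 41*1424 + 36 = 58384 + 36 = 58420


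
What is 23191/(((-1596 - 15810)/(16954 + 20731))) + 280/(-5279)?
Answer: -4613601889645/91886274 ≈ -50210.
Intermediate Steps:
23191/(((-1596 - 15810)/(16954 + 20731))) + 280/(-5279) = 23191/((-17406/37685)) + 280*(-1/5279) = 23191/((-17406*1/37685)) - 280/5279 = 23191/(-17406/37685) - 280/5279 = 23191*(-37685/17406) - 280/5279 = -873952835/17406 - 280/5279 = -4613601889645/91886274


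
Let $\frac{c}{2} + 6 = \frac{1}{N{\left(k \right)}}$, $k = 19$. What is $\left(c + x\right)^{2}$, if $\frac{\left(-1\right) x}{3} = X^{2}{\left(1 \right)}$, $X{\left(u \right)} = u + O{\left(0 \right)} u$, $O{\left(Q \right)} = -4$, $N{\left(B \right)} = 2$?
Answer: $1444$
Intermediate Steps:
$X{\left(u \right)} = - 3 u$ ($X{\left(u \right)} = u - 4 u = - 3 u$)
$c = -11$ ($c = -12 + \frac{2}{2} = -12 + 2 \cdot \frac{1}{2} = -12 + 1 = -11$)
$x = -27$ ($x = - 3 \left(\left(-3\right) 1\right)^{2} = - 3 \left(-3\right)^{2} = \left(-3\right) 9 = -27$)
$\left(c + x\right)^{2} = \left(-11 - 27\right)^{2} = \left(-38\right)^{2} = 1444$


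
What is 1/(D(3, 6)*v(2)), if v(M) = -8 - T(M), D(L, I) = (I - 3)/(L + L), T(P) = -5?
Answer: -⅔ ≈ -0.66667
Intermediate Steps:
D(L, I) = (-3 + I)/(2*L) (D(L, I) = (-3 + I)/((2*L)) = (-3 + I)*(1/(2*L)) = (-3 + I)/(2*L))
v(M) = -3 (v(M) = -8 - 1*(-5) = -8 + 5 = -3)
1/(D(3, 6)*v(2)) = 1/(((½)*(-3 + 6)/3)*(-3)) = 1/(((½)*(⅓)*3)*(-3)) = 1/((½)*(-3)) = 1/(-3/2) = -⅔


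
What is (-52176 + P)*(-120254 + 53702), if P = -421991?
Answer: 31556762184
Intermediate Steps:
(-52176 + P)*(-120254 + 53702) = (-52176 - 421991)*(-120254 + 53702) = -474167*(-66552) = 31556762184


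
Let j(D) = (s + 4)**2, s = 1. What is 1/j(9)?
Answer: 1/25 ≈ 0.040000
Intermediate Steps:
j(D) = 25 (j(D) = (1 + 4)**2 = 5**2 = 25)
1/j(9) = 1/25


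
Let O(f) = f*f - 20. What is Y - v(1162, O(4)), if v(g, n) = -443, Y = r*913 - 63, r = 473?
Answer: 432229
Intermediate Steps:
O(f) = -20 + f² (O(f) = f² - 20 = -20 + f²)
Y = 431786 (Y = 473*913 - 63 = 431849 - 63 = 431786)
Y - v(1162, O(4)) = 431786 - 1*(-443) = 431786 + 443 = 432229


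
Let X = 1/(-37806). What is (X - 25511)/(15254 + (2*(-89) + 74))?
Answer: -964468867/572760900 ≈ -1.6839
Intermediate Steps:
X = -1/37806 ≈ -2.6451e-5
(X - 25511)/(15254 + (2*(-89) + 74)) = (-1/37806 - 25511)/(15254 + (2*(-89) + 74)) = -964468867/(37806*(15254 + (-178 + 74))) = -964468867/(37806*(15254 - 104)) = -964468867/37806/15150 = -964468867/37806*1/15150 = -964468867/572760900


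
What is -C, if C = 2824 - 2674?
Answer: -150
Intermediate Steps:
C = 150
-C = -1*150 = -150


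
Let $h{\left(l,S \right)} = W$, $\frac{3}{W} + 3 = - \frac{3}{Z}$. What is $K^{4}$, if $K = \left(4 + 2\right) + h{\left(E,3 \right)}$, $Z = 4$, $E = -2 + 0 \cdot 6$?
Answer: $\frac{456976}{625} \approx 731.16$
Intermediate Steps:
$E = -2$ ($E = -2 + 0 = -2$)
$W = - \frac{4}{5}$ ($W = \frac{3}{-3 - \frac{3}{4}} = \frac{3}{- \frac{15}{4}} = 3 \left(- \frac{4}{15}\right) = - \frac{4}{5} \approx -0.8$)
$h{\left(l,S \right)} = - \frac{4}{5}$
$K = \frac{26}{5}$ ($K = \left(4 + 2\right) - \frac{4}{5} = 6 - \frac{4}{5} = \frac{26}{5} \approx 5.2$)
$K^{4} = \left(\frac{26}{5}\right)^{4} = \frac{456976}{625}$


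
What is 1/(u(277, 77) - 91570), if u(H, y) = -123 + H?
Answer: -1/91416 ≈ -1.0939e-5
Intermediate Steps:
1/(u(277, 77) - 91570) = 1/((-123 + 277) - 91570) = 1/(154 - 91570) = 1/(-91416) = -1/91416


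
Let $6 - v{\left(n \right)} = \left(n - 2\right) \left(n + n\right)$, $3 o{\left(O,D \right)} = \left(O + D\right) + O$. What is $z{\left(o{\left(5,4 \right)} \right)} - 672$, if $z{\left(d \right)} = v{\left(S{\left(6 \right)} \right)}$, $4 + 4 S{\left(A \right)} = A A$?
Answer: $-762$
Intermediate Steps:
$o{\left(O,D \right)} = \frac{D}{3} + \frac{2 O}{3}$ ($o{\left(O,D \right)} = \frac{\left(O + D\right) + O}{3} = \frac{\left(D + O\right) + O}{3} = \frac{D + 2 O}{3} = \frac{D}{3} + \frac{2 O}{3}$)
$S{\left(A \right)} = -1 + \frac{A^{2}}{4}$ ($S{\left(A \right)} = -1 + \frac{A A}{4} = -1 + \frac{A^{2}}{4}$)
$v{\left(n \right)} = 6 - 2 n \left(-2 + n\right)$ ($v{\left(n \right)} = 6 - \left(n - 2\right) \left(n + n\right) = 6 - \left(-2 + n\right) 2 n = 6 - 2 n \left(-2 + n\right)$)
$z{\left(d \right)} = -90$ ($z{\left(d \right)} = 6 - 2 \left(-1 + \frac{6^{2}}{4}\right)^{2} + 4 \left(-1 + \frac{6^{2}}{4}\right) = 6 - 2 \left(-1 + \frac{1}{4} \cdot 36\right)^{2} + 4 \left(-1 + \frac{1}{4} \cdot 36\right) = 6 - 2 \left(-1 + 9\right)^{2} + 4 \left(-1 + 9\right) = 6 - 2 \cdot 8^{2} + 4 \cdot 8 = 6 - 128 + 32 = -90$)
$z{\left(o{\left(5,4 \right)} \right)} - 672 = -90 - 672 = -762$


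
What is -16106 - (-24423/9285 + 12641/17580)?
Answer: -175245015143/10882020 ≈ -16104.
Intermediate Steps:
-16106 - (-24423/9285 + 12641/17580) = -16106 - (-24423*1/9285 + 12641*(1/17580)) = -16106 - (-8141/3095 + 12641/17580) = -16106 - 1*(-20798977/10882020) = -16106 + 20798977/10882020 = -175245015143/10882020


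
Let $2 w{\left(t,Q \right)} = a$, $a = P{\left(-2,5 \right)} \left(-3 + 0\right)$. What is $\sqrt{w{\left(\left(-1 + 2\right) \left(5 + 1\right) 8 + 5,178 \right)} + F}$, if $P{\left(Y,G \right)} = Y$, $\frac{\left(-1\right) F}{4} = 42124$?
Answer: $13 i \sqrt{997} \approx 410.48 i$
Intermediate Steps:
$F = -168496$ ($F = \left(-4\right) 42124 = -168496$)
$a = 6$ ($a = - 2 \left(-3 + 0\right) = \left(-2\right) \left(-3\right) = 6$)
$w{\left(t,Q \right)} = 3$ ($w{\left(t,Q \right)} = \frac{1}{2} \cdot 6 = 3$)
$\sqrt{w{\left(\left(-1 + 2\right) \left(5 + 1\right) 8 + 5,178 \right)} + F} = \sqrt{3 - 168496} = \sqrt{-168493} = 13 i \sqrt{997}$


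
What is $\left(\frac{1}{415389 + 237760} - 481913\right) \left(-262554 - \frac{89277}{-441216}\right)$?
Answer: $\frac{3038569817435102865661}{24014982432} \approx 1.2653 \cdot 10^{11}$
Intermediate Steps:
$\left(\frac{1}{415389 + 237760} - 481913\right) \left(-262554 - \frac{89277}{-441216}\right) = \left(\frac{1}{653149} - 481913\right) \left(-262554 - - \frac{29759}{147072}\right) = \left(\frac{1}{653149} - 481913\right) \left(-262554 + \frac{29759}{147072}\right) = \left(- \frac{314760994036}{653149}\right) \left(- \frac{38614312129}{147072}\right) = \frac{3038569817435102865661}{24014982432}$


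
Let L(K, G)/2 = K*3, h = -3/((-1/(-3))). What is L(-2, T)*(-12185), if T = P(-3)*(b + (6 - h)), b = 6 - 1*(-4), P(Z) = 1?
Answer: 146220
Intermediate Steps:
h = -9 (h = -3/((-1*(-1/3))) = -3/1/3 = -3*3 = -9)
b = 10 (b = 6 + 4 = 10)
T = 25 (T = 1*(10 + (6 - 1*(-9))) = 1*(10 + (6 + 9)) = 1*(10 + 15) = 1*25 = 25)
L(K, G) = 6*K (L(K, G) = 2*(K*3) = 2*(3*K) = 6*K)
L(-2, T)*(-12185) = (6*(-2))*(-12185) = -12*(-12185) = 146220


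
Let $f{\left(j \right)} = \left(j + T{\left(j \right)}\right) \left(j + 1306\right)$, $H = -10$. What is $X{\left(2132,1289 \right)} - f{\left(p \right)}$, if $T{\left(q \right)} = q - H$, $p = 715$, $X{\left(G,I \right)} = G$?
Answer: $-2908108$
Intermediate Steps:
$T{\left(q \right)} = 10 + q$ ($T{\left(q \right)} = q - -10 = q + 10 = 10 + q$)
$f{\left(j \right)} = \left(10 + 2 j\right) \left(1306 + j\right)$ ($f{\left(j \right)} = \left(j + \left(10 + j\right)\right) \left(j + 1306\right) = \left(10 + 2 j\right) \left(1306 + j\right)$)
$X{\left(2132,1289 \right)} - f{\left(p \right)} = 2132 - \left(13060 + 2 \cdot 715^{2} + 2622 \cdot 715\right) = 2132 - \left(13060 + 2 \cdot 511225 + 1874730\right) = 2132 - \left(13060 + 1022450 + 1874730\right) = 2132 - 2910240 = -2908108$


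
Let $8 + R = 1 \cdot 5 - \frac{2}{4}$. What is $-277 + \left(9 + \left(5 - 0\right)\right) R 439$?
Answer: $-21788$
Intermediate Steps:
$R = - \frac{7}{2}$ ($R = -8 + \left(1 \cdot 5 - \frac{2}{4}\right) = -8 + \left(5 - \frac{1}{2}\right) = -8 + \frac{9}{2} = - \frac{7}{2} \approx -3.5$)
$-277 + \left(9 + \left(5 - 0\right)\right) R 439 = -277 + \left(9 + \left(5 - 0\right)\right) \left(- \frac{7}{2}\right) 439 = -277 + \left(9 + \left(5 + 0\right)\right) \left(- \frac{7}{2}\right) 439 = -277 + \left(9 + 5\right) \left(- \frac{7}{2}\right) 439 = -277 + 14 \left(- \frac{7}{2}\right) 439 = -277 - 21511 = -21788$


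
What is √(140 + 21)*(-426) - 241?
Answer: -241 - 426*√161 ≈ -5646.3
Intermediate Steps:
√(140 + 21)*(-426) - 241 = √161*(-426) - 241 = -426*√161 - 241 = -241 - 426*√161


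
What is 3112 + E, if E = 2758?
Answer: 5870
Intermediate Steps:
3112 + E = 3112 + 2758 = 5870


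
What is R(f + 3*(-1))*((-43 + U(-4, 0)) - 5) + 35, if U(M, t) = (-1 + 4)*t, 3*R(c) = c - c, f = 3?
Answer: 35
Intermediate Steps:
R(c) = 0 (R(c) = (c - c)/3 = (⅓)*0 = 0)
U(M, t) = 3*t
R(f + 3*(-1))*((-43 + U(-4, 0)) - 5) + 35 = 0*((-43 + 3*0) - 5) + 35 = 0*((-43 + 0) - 5) + 35 = 0*(-43 - 5) + 35 = 0*(-48) + 35 = 0 + 35 = 35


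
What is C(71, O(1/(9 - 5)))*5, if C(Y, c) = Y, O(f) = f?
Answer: 355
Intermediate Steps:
C(71, O(1/(9 - 5)))*5 = 71*5 = 355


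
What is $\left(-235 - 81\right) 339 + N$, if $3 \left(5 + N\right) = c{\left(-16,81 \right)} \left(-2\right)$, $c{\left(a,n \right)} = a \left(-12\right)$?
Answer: $-107257$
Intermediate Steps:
$c{\left(a,n \right)} = - 12 a$
$N = -133$ ($N = -5 + \frac{\left(-12\right) \left(-16\right) \left(-2\right)}{3} = -5 + \frac{192 \left(-2\right)}{3} = -5 + \frac{1}{3} \left(-384\right) = -5 - 128 = -133$)
$\left(-235 - 81\right) 339 + N = \left(-235 - 81\right) 339 - 133 = \left(-316\right) 339 - 133 = -107124 - 133 = -107257$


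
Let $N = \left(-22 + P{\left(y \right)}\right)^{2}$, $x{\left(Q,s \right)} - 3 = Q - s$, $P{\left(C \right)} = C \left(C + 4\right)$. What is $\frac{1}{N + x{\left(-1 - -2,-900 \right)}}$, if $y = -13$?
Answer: $\frac{1}{9929} \approx 0.00010072$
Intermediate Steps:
$P{\left(C \right)} = C \left(4 + C\right)$
$x{\left(Q,s \right)} = 3 + Q - s$ ($x{\left(Q,s \right)} = 3 + \left(Q - s\right) = 3 + Q - s$)
$N = 9025$ ($N = \left(-22 - 13 \left(4 - 13\right)\right)^{2} = \left(-22 - -117\right)^{2} = \left(-22 + 117\right)^{2} = 95^{2} = 9025$)
$\frac{1}{N + x{\left(-1 - -2,-900 \right)}} = \frac{1}{9025 - -904} = \frac{1}{9025 + \left(3 + \left(-1 + 2\right) + 900\right)} = \frac{1}{9025 + \left(3 + 1 + 900\right)} = \frac{1}{9025 + 904} = \frac{1}{9929}$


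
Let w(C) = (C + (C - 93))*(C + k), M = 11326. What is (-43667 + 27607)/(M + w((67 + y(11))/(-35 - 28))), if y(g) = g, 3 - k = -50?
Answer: -7082460/2815331 ≈ -2.5157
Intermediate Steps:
k = 53 (k = 3 - 1*(-50) = 3 + 50 = 53)
w(C) = (-93 + 2*C)*(53 + C) (w(C) = (C + (C - 93))*(C + 53) = (C + (-93 + C))*(53 + C) = (-93 + 2*C)*(53 + C))
(-43667 + 27607)/(M + w((67 + y(11))/(-35 - 28))) = (-43667 + 27607)/(11326 + (-4929 + 2*((67 + 11)/(-35 - 28))**2 + 13*((67 + 11)/(-35 - 28)))) = -16060/(11326 + (-4929 + 2*(78/(-63))**2 + 13*(78/(-63)))) = -16060/(11326 + (-4929 + 2*(78*(-1/63))**2 + 13*(78*(-1/63)))) = -16060/(11326 + (-4929 + 2*(-26/21)**2 + 13*(-26/21))) = -16060/(11326 + (-4929 + 2*(676/441) - 338/21)) = -16060/(11326 + (-4929 + 1352/441 - 338/21)) = -16060/(11326 - 2179435/441) = -16060/2815331/441 = -16060*441/2815331 = -7082460/2815331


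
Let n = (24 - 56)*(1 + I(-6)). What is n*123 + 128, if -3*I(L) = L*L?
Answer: 43424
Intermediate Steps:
I(L) = -L²/3 (I(L) = -L*L/3 = -L²/3)
n = 352 (n = (24 - 56)*(1 - ⅓*(-6)²) = -32*(1 - ⅓*36) = -32*(1 - 12) = -32*(-11) = 352)
n*123 + 128 = 352*123 + 128 = 43296 + 128 = 43424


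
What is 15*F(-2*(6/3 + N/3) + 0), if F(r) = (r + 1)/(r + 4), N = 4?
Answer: 255/8 ≈ 31.875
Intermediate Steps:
F(r) = (1 + r)/(4 + r)
15*F(-2*(6/3 + N/3) + 0) = 15*((1 + (-2*(6/3 + 4/3) + 0))/(4 + (-2*(6/3 + 4/3) + 0))) = 15*((1 + (-2*(6*(1/3) + 4*(1/3)) + 0))/(4 + (-2*(6*(1/3) + 4*(1/3)) + 0))) = 15*((1 + (-2*(2 + 4/3) + 0))/(4 + (-2*(2 + 4/3) + 0))) = 15*((1 + (-2*10/3 + 0))/(4 + (-2*10/3 + 0))) = 15*((1 + (-20/3 + 0))/(4 + (-20/3 + 0))) = 15*((1 - 20/3)/(4 - 20/3)) = 15*(-17/3/(-8/3)) = 15*(-3/8*(-17/3)) = 15*(17/8) = 255/8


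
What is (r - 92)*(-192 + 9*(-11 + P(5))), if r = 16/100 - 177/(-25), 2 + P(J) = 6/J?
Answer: 3159429/125 ≈ 25275.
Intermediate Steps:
P(J) = -2 + 6/J
r = 181/25 (r = 16*(1/100) - 177*(-1/25) = 4/25 + 177/25 = 181/25 ≈ 7.2400)
(r - 92)*(-192 + 9*(-11 + P(5))) = (181/25 - 92)*(-192 + 9*(-11 + (-2 + 6/5))) = -2119*(-192 + 9*(-11 + (-2 + 6*(1/5))))/25 = -2119*(-192 + 9*(-11 + (-2 + 6/5)))/25 = -2119*(-192 + 9*(-11 - 4/5))/25 = -2119*(-192 + 9*(-59/5))/25 = -2119*(-192 - 531/5)/25 = -2119/25*(-1491/5) = 3159429/125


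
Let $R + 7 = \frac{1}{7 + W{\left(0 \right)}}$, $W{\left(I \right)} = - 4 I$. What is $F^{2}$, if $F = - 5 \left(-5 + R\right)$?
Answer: $\frac{172225}{49} \approx 3514.8$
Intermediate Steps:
$R = - \frac{48}{7}$ ($R = -7 + \frac{1}{7 - 0} = -7 + \frac{1}{7 + 0} = -7 + \frac{1}{7} = - \frac{48}{7} \approx -6.8571$)
$F = \frac{415}{7}$ ($F = - 5 \left(-5 - \frac{48}{7}\right) = \left(-5\right) \left(- \frac{83}{7}\right) = \frac{415}{7} \approx 59.286$)
$F^{2} = \left(\frac{415}{7}\right)^{2} = \frac{172225}{49}$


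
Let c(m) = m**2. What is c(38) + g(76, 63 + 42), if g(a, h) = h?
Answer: 1549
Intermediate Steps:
c(38) + g(76, 63 + 42) = 38**2 + (63 + 42) = 1444 + 105 = 1549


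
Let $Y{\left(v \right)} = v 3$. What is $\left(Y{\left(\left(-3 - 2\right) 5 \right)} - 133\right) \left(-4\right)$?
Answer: $832$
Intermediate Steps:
$Y{\left(v \right)} = 3 v$
$\left(Y{\left(\left(-3 - 2\right) 5 \right)} - 133\right) \left(-4\right) = \left(3 \left(-3 - 2\right) 5 - 133\right) \left(-4\right) = \left(3 \left(\left(-5\right) 5\right) - 133\right) \left(-4\right) = \left(3 \left(-25\right) - 133\right) \left(-4\right) = \left(-75 - 133\right) \left(-4\right) = \left(-208\right) \left(-4\right) = 832$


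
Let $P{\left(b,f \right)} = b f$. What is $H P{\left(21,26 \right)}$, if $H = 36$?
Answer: $19656$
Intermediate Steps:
$H P{\left(21,26 \right)} = 36 \cdot 21 \cdot 26 = 36 \cdot 546 = 19656$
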